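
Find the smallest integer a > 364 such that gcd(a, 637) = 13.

637 = 13·49. Any a with gcd(a, 637) = 13 is a multiple of 13, say 13s, with s coprime to 49.
Need s > 364/13, so s ≥ 29. First s ≥ 29 with gcd(s, 49) = 1 is s = 29. Thus a = 13·29 = 377.

377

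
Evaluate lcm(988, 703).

988 = 2² · 13 · 19; 703 = 19 · 37
max exponents: 2² · 13 · 19 · 37 = 36556

36556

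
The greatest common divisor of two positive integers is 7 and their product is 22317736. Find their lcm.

For any two positive integers, gcd × lcm equals their product. Hence lcm = 22317736 / 7 = 3188248.

3188248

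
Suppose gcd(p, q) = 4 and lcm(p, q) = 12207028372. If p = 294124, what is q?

Using pq = gcd(p,q)·lcm(p,q) = 4·12207028372 = 48828113488, we get q = 48828113488/294124 = 166012.

166012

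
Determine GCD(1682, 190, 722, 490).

gcd(1682, 190): 1682 = 8·190 + 162; 190 = 1·162 + 28; 162 = 5·28 + 22; 28 = 1·22 + 6; 22 = 3·6 + 4; 6 = 1·4 + 2; 4 = 2·2 + 0 → 2
gcd(2, 722): 722 = 361·2 + 0 → 2
gcd(2, 490): 490 = 245·2 + 0 → 2

2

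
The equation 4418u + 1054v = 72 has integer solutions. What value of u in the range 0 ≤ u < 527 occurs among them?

423

Euclid: 4418 = 4·1054 + 202; 1054 = 5·202 + 44; 202 = 4·44 + 26; 44 = 1·26 + 18; 26 = 1·18 + 8; 18 = 2·8 + 2; 8 = 4·2 + 0 → gcd = 2; 72 = 2·36.
Back-substitution yields 4418·(-120) + 1054·(503) = 2, so one solution is u = -120·36 = -4320, v = 503·36 = 18108.
Solutions in u differ by 1054/2 = 527; the one in [0, 527) is -4320 mod 527 = 423.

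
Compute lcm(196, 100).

4900

196 = 2² · 7²; 100 = 2² · 5²
max exponents: 2² · 5² · 7² = 4900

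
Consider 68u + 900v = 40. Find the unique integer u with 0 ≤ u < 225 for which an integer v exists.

80

Euclid: 900 = 13·68 + 16; 68 = 4·16 + 4; 16 = 4·4 + 0 → gcd = 4; 40 = 4·10.
Back-substitution yields 68·(53) + 900·(-4) = 4, so one solution is u = 53·10 = 530, v = -4·10 = -40.
Solutions in u differ by 900/4 = 225; the one in [0, 225) is 530 mod 225 = 80.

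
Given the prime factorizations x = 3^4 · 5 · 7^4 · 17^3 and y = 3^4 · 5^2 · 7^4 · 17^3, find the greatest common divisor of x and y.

min exponent per shared prime: 3^4 · 5 · 7^4 · 17^3 = 4777425765

4777425765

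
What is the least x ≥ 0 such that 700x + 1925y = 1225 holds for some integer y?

10

Euclid: 1925 = 2·700 + 525; 700 = 1·525 + 175; 525 = 3·175 + 0 → gcd = 175; 1225 = 175·7.
Back-substitution yields 700·(3) + 1925·(-1) = 175, so one solution is x = 3·7 = 21, y = -1·7 = -7.
Solutions in x differ by 1925/175 = 11; the one in [0, 11) is 21 mod 11 = 10.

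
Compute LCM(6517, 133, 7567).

lcm(6517, 133) = 6517·133/gcd = 866761/133 = 6517
lcm(6517, 7567) = 6517·7567/gcd = 49314139/7 = 7044877

7044877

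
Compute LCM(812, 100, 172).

812 = 2² · 7 · 29; 100 = 2² · 5²; 172 = 2² · 43
lcm takes max exponent of each prime: 2² · 5² · 7 · 29 · 43 = 872900

872900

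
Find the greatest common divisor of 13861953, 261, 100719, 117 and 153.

9

13861953 = 3² · 7² · 17 · 43²; 261 = 3² · 29; 100719 = 3² · 19² · 31; 117 = 3² · 13; 153 = 3² · 17
gcd takes min exponent of each prime: 3² = 9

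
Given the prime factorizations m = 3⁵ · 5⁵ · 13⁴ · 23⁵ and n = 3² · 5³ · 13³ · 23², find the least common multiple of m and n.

max exponent per prime: 3⁵ · 5⁵ · 13⁴ · 23⁵ = 139594685496215625

139594685496215625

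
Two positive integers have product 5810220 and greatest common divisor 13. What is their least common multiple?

446940

For any two positive integers, gcd × lcm equals their product. Hence lcm = 5810220 / 13 = 446940.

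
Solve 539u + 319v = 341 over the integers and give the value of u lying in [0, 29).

3

Euclid: 539 = 1·319 + 220; 319 = 1·220 + 99; 220 = 2·99 + 22; 99 = 4·22 + 11; 22 = 2·11 + 0 → gcd = 11; 341 = 11·31.
Back-substitution yields 539·(-13) + 319·(22) = 11, so one solution is u = -13·31 = -403, v = 22·31 = 682.
Solutions in u differ by 319/11 = 29; the one in [0, 29) is -403 mod 29 = 3.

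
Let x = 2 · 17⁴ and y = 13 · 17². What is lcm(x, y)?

2171546

max exponent per prime: 2 · 13 · 17⁴ = 2171546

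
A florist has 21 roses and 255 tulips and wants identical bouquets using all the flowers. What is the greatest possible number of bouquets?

3

21 = 3 · 7
255 = 3 · 5 · 17
Common: 3 = 3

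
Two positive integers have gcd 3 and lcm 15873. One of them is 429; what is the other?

111

Using ab = gcd(a,b)·lcm(a,b) = 3·15873 = 47619, we get b = 47619/429 = 111.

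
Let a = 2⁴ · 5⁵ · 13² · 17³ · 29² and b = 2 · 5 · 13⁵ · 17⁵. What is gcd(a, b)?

min exponent per shared prime: 2 · 5 · 13² · 17³ = 8302970

8302970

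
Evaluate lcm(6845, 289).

1978205

6845 = 5 · 37²; 289 = 17²
max exponents: 5 · 17² · 37² = 1978205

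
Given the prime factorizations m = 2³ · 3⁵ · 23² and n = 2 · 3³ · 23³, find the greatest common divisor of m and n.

min exponent per shared prime: 2 · 3³ · 23² = 28566

28566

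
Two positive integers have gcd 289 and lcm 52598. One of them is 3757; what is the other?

4046

Using uv = gcd(u,v)·lcm(u,v) = 289·52598 = 15200822, we get v = 15200822/3757 = 4046.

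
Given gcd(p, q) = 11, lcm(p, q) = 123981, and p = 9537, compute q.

143

p·q = gcd·lcm = 11·123981 = 1363791, so q = 1363791/9537 = 143.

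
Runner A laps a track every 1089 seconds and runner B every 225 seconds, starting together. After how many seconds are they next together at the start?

27225

1089 = 3² · 11²; 225 = 3² · 5²
max exponents: 3² · 5² · 11² = 27225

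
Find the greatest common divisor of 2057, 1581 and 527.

17

gcd(2057, 1581): 2057 = 1·1581 + 476; 1581 = 3·476 + 153; 476 = 3·153 + 17; 153 = 9·17 + 0 → 17
gcd(17, 527): 527 = 31·17 + 0 → 17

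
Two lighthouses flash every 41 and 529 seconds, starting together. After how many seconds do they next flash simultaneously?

41 = 41; 529 = 23²
max exponents: 23² · 41 = 21689

21689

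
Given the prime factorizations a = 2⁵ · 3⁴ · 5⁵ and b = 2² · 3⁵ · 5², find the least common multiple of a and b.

24300000

max exponent per prime: 2⁵ · 3⁵ · 5⁵ = 24300000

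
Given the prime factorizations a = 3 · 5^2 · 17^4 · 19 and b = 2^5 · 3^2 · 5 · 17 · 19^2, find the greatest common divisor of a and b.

min exponent per shared prime: 3 · 5 · 17 · 19 = 4845

4845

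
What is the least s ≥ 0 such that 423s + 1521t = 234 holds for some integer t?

gcd(423, 1521) = 9 (Euclid: 1521 = 3·423 + 252; 423 = 1·252 + 171; 252 = 1·171 + 81; 171 = 2·81 + 9; 81 = 9·9 + 0), and 9 | 234.
Extended Euclid: 423·(18) + 1521·(-5) = 9. Scale by 26: s₀ = 468.
General solution s = s₀ + 169k; reducing mod 169 gives s = 130 (and t = -36).

130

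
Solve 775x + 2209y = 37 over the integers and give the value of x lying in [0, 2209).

gcd(775, 2209) = 1 (Euclid: 2209 = 2·775 + 659; 775 = 1·659 + 116; 659 = 5·116 + 79; 116 = 1·79 + 37; 79 = 2·37 + 5; 37 = 7·5 + 2; 5 = 2·2 + 1; 2 = 2·1 + 0), and 1 | 37.
Extended Euclid: 775·(-895) + 2209·(314) = 1. Scale by 37: x₀ = -33115.
General solution x = x₀ + 2209t; reducing mod 2209 gives x = 20 (and y = -7).

20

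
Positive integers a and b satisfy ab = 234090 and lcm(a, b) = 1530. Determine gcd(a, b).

From gcd × lcm = ab: gcd = 234090 / 1530 = 153.

153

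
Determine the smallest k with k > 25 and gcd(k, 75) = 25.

50

75 = 25·3. Any k with gcd(k, 75) = 25 is a multiple of 25, say 25s, with s coprime to 3.
Need s > 25/25, so s ≥ 2. First s ≥ 2 with gcd(s, 3) = 1 is s = 2. Thus k = 25·2 = 50.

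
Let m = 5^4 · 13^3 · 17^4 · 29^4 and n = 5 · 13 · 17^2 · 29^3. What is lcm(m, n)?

max exponent per prime: 5^4 · 13^3 · 17^4 · 29^4 = 81114361020623125

81114361020623125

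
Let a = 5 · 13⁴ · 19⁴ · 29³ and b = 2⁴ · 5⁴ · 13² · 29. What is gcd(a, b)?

min exponent per shared prime: 5 · 13² · 29 = 24505

24505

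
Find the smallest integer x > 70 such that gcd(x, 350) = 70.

350 = 70·5. Any x with gcd(x, 350) = 70 is a multiple of 70, say 70s, with s coprime to 5.
Need s > 70/70, so s ≥ 2. First s ≥ 2 with gcd(s, 5) = 1 is s = 2. Thus x = 70·2 = 140.

140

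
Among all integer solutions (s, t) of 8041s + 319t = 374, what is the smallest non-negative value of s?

25

Euclid: 8041 = 25·319 + 66; 319 = 4·66 + 55; 66 = 1·55 + 11; 55 = 5·11 + 0 → gcd = 11; 374 = 11·34.
Back-substitution yields 8041·(5) + 319·(-126) = 11, so one solution is s = 5·34 = 170, t = -126·34 = -4284.
Solutions in s differ by 319/11 = 29; the one in [0, 29) is 170 mod 29 = 25.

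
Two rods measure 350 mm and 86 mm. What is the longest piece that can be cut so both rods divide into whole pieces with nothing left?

2

Euclid: 350 = 4·86 + 6; 86 = 14·6 + 2; 6 = 3·2 + 0. Last nonzero remainder: 2.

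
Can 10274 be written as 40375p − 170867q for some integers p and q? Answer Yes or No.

By Bézout, 40375p − 170867q = 10274 has integer solutions iff gcd(40375, 170867) | 10274.
Euclid: 170867 = 4·40375 + 9367; 40375 = 4·9367 + 2907; 9367 = 3·2907 + 646; 2907 = 4·646 + 323; 646 = 2·323 + 0. gcd = 323; 10274 mod 323 = 261. No.

No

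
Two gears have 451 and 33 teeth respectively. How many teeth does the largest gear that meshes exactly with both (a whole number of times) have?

451 = 11 · 41
33 = 3 · 11
Common: 11 = 11

11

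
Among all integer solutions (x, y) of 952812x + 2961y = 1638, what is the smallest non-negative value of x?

35

gcd(952812, 2961) = 63 (Euclid: 952812 = 321·2961 + 2331; 2961 = 1·2331 + 630; 2331 = 3·630 + 441; 630 = 1·441 + 189; 441 = 2·189 + 63; 189 = 3·63 + 0), and 63 | 1638.
Extended Euclid: 952812·(14) + 2961·(-4505) = 63. Scale by 26: x₀ = 364.
General solution x = x₀ + 47t; reducing mod 47 gives x = 35 (and y = -11262).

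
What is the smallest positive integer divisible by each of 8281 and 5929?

8281 = 7² · 13²; 5929 = 7² · 11²
max exponents: 7² · 11² · 13² = 1002001

1002001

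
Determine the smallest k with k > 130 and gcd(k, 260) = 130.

gcd(k, 260) = 130 forces 130 | k; write k = 130s. Then gcd(130s, 130·2) = 130·gcd(s, 2), so need gcd(s, 2) = 1.
130s > 130 gives s ≥ 2. The least s ≥ 2 coprime to 2 is 3, so k = 130·3 = 390.

390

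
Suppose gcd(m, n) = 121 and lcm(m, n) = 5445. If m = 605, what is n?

1089

m·n = gcd·lcm = 121·5445 = 658845, so n = 658845/605 = 1089.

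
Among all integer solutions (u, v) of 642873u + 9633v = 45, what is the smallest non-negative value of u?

Reduce mod 9633: 642873u ≡ 45 (mod 9633). With g = gcd(642873, 9633) = 3 dividing 45, divide through: 214291u ≡ 15 (mod 3211).
Since gcd(214291, 3211) = 1, u ≡ 15·(214291)⁻¹ ≡ 2858 (mod 3211). Smallest non-negative: 2858.

2858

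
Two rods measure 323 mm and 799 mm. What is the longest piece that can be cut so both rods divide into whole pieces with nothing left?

Euclid: 799 = 2·323 + 153; 323 = 2·153 + 17; 153 = 9·17 + 0. Last nonzero remainder: 17.

17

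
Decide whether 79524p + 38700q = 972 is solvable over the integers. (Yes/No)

By Bézout, 79524p + 38700q = 972 has integer solutions iff gcd(79524, 38700) | 972.
Euclid: 79524 = 2·38700 + 2124; 38700 = 18·2124 + 468; 2124 = 4·468 + 252; 468 = 1·252 + 216; 252 = 1·216 + 36; 216 = 6·36 + 0. gcd = 36; 972 mod 36 = 0. Yes.

Yes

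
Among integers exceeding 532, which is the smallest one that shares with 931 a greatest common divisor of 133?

gcd(k, 931) = 133 forces 133 | k; write k = 133s. Then gcd(133s, 133·7) = 133·gcd(s, 7), so need gcd(s, 7) = 1.
133s > 532 gives s ≥ 5. The least s ≥ 5 coprime to 7 is 5, so k = 133·5 = 665.

665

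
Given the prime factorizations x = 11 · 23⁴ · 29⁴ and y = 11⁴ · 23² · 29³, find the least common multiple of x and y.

max exponent per prime: 11⁴ · 23⁴ · 29⁴ = 2897837821001761

2897837821001761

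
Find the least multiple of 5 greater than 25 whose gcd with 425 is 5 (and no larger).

gcd(a, 425) = 5 forces 5 | a; write a = 5s. Then gcd(5s, 5·85) = 5·gcd(s, 85), so need gcd(s, 85) = 1.
5s > 25 gives s ≥ 6. The least s ≥ 6 coprime to 85 is 6, so a = 5·6 = 30.

30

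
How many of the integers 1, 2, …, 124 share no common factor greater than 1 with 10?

Prime factors of 10: 2, 5. Count integers ≤ 124 divisible by none of them.
By inclusion–exclusion: 124 − ⌊124/2⌋ − ⌊124/5⌋ + ⌊124/10⌋ = 50.

50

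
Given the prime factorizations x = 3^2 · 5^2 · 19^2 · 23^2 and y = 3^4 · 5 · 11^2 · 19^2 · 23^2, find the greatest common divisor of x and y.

min exponent per shared prime: 3^2 · 5 · 19^2 · 23^2 = 8593605

8593605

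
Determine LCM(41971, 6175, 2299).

1650509575

41971 = 19 · 47²; 6175 = 5² · 13 · 19; 2299 = 11² · 19
lcm takes max exponent of each prime: 5² · 11² · 13 · 19 · 47² = 1650509575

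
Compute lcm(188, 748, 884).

188 = 2² · 47; 748 = 2² · 11 · 17; 884 = 2² · 13 · 17
lcm takes max exponent of each prime: 2² · 11 · 13 · 17 · 47 = 457028

457028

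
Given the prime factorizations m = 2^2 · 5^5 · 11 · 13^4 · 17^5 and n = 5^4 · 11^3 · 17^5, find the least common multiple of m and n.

max exponent per prime: 2^2 · 5^5 · 11^3 · 13^4 · 17^5 = 674692813989837500

674692813989837500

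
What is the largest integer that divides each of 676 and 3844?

Euclid: 3844 = 5·676 + 464; 676 = 1·464 + 212; 464 = 2·212 + 40; 212 = 5·40 + 12; 40 = 3·12 + 4; 12 = 3·4 + 0. Last nonzero remainder: 4.

4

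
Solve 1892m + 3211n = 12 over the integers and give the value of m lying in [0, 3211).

gcd(1892, 3211) = 1 (Euclid: 3211 = 1·1892 + 1319; 1892 = 1·1319 + 573; 1319 = 2·573 + 173; 573 = 3·173 + 54; 173 = 3·54 + 11; 54 = 4·11 + 10; 11 = 1·10 + 1; 10 = 10·1 + 0), and 1 | 12.
Extended Euclid: 1892·(-297) + 3211·(175) = 1. Scale by 12: m₀ = -3564.
General solution m = m₀ + 3211t; reducing mod 3211 gives m = 2858 (and n = -1684).

2858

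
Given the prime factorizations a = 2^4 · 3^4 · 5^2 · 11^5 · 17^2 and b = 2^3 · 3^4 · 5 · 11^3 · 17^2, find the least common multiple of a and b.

1508017143600

max exponent per prime: 2^4 · 3^4 · 5^2 · 11^5 · 17^2 = 1508017143600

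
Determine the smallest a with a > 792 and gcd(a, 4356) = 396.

gcd(a, 4356) = 396 forces 396 | a; write a = 396s. Then gcd(396s, 396·11) = 396·gcd(s, 11), so need gcd(s, 11) = 1.
396s > 792 gives s ≥ 3. The least s ≥ 3 coprime to 11 is 3, so a = 396·3 = 1188.

1188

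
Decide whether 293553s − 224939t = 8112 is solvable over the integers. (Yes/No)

By Bézout, 293553s − 224939t = 8112 has integer solutions iff gcd(293553, 224939) | 8112.
Euclid: 293553 = 1·224939 + 68614; 224939 = 3·68614 + 19097; 68614 = 3·19097 + 11323; 19097 = 1·11323 + 7774; 11323 = 1·7774 + 3549; 7774 = 2·3549 + 676; 3549 = 5·676 + 169; 676 = 4·169 + 0. gcd = 169; 8112 mod 169 = 0. Yes.

Yes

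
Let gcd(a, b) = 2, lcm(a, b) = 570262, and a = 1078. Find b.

Using ab = gcd(a,b)·lcm(a,b) = 2·570262 = 1140524, we get b = 1140524/1078 = 1058.

1058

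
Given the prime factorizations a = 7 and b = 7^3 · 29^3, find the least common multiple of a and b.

8365427

max exponent per prime: 7^3 · 29^3 = 8365427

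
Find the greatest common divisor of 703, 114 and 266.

19

gcd(703, 114): 703 = 6·114 + 19; 114 = 6·19 + 0 → 19
gcd(19, 266): 266 = 14·19 + 0 → 19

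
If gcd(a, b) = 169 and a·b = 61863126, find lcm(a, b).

366054

gcd·lcm = product, so lcm = 61863126/169 = 366054.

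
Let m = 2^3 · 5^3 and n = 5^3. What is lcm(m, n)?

max exponent per prime: 2^3 · 5^3 = 1000

1000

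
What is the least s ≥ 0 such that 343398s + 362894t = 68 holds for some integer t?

149543

Reduce mod 362894: 343398s ≡ 68 (mod 362894). With g = gcd(343398, 362894) = 2 dividing 68, divide through: 171699s ≡ 34 (mod 181447).
Since gcd(171699, 181447) = 1, s ≡ 34·(171699)⁻¹ ≡ 149543 (mod 181447). Smallest non-negative: 149543.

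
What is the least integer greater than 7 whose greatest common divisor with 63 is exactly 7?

14

63 = 7·9. Any a with gcd(a, 63) = 7 is a multiple of 7, say 7s, with s coprime to 9.
Need s > 7/7, so s ≥ 2. First s ≥ 2 with gcd(s, 9) = 1 is s = 2. Thus a = 7·2 = 14.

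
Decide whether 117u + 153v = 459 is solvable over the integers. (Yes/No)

By Bézout, 117u + 153v = 459 has integer solutions iff gcd(117, 153) | 459.
Euclid: 153 = 1·117 + 36; 117 = 3·36 + 9; 36 = 4·9 + 0. gcd = 9; 459 mod 9 = 0. Yes.

Yes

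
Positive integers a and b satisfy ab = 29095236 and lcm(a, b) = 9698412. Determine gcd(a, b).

3

From gcd × lcm = ab: gcd = 29095236 / 9698412 = 3.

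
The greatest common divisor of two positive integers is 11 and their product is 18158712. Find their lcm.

For any two positive integers, gcd × lcm equals their product. Hence lcm = 18158712 / 11 = 1650792.

1650792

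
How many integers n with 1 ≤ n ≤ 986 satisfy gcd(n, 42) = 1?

42 = 2·3·7. Inclusion–exclusion on these primes:
986 − ⌊986/2⌋ − ⌊986/3⌋ − ⌊986/7⌋ + ⌊986/6⌋ + ⌊986/14⌋ + ⌊986/21⌋ − ⌊986/42⌋ = 282

282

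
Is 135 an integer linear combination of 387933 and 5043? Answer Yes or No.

Yes

gcd(387933, 5043): 387933 = 76·5043 + 4665; 5043 = 1·4665 + 378; 4665 = 12·378 + 129; 378 = 2·129 + 120; 129 = 1·120 + 9; 120 = 13·9 + 3; 9 = 3·3 + 0 → 3
3 divides 135, so a solution exists.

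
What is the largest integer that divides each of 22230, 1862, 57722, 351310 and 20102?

gcd(22230, 1862): 22230 = 11·1862 + 1748; 1862 = 1·1748 + 114; 1748 = 15·114 + 38; 114 = 3·38 + 0 → 38
gcd(38, 57722): 57722 = 1519·38 + 0 → 38
gcd(38, 351310): 351310 = 9245·38 + 0 → 38
gcd(38, 20102): 20102 = 529·38 + 0 → 38

38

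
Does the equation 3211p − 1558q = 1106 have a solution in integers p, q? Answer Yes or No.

gcd(3211, 1558): 3211 = 2·1558 + 95; 1558 = 16·95 + 38; 95 = 2·38 + 19; 38 = 2·19 + 0 → 19
19 does not divide 1106, so a solution does not exist.

No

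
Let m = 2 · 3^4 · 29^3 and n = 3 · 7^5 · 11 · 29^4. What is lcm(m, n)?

21183118288794

max exponent per prime: 2 · 3^4 · 7^5 · 11 · 29^4 = 21183118288794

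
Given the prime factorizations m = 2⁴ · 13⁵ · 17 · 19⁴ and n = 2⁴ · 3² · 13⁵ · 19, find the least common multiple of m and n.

118452049329744

max exponent per prime: 2⁴ · 3² · 13⁵ · 17 · 19⁴ = 118452049329744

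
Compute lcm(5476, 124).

gcd first: 5476 = 44·124 + 20; 124 = 6·20 + 4; 20 = 5·4 + 0 → gcd = 4
lcm = 5476·124/gcd = 679024/4 = 169756

169756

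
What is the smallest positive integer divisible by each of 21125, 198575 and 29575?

6950125

21125 = 5³ · 13²; 198575 = 5² · 13² · 47; 29575 = 5² · 7 · 13²
lcm takes max exponent of each prime: 5³ · 7 · 13² · 47 = 6950125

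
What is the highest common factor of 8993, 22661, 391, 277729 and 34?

17

8993 = 17 · 23²; 22661 = 17 · 31 · 43; 391 = 17 · 23; 277729 = 17² · 31²; 34 = 2 · 17
gcd takes min exponent of each prime: 17 = 17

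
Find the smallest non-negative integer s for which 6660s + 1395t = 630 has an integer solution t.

29

gcd(6660, 1395) = 45 (Euclid: 6660 = 4·1395 + 1080; 1395 = 1·1080 + 315; 1080 = 3·315 + 135; 315 = 2·135 + 45; 135 = 3·45 + 0), and 45 | 630.
Extended Euclid: 6660·(-9) + 1395·(43) = 45. Scale by 14: s₀ = -126.
General solution s = s₀ + 31k; reducing mod 31 gives s = 29 (and t = -138).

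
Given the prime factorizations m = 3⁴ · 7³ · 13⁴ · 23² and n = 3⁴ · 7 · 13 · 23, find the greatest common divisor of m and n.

min exponent per shared prime: 3⁴ · 7 · 13 · 23 = 169533

169533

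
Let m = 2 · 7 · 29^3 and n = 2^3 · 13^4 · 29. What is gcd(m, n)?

min exponent per shared prime: 2 · 29 = 58

58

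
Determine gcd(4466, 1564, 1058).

2

gcd(4466, 1564): 4466 = 2·1564 + 1338; 1564 = 1·1338 + 226; 1338 = 5·226 + 208; 226 = 1·208 + 18; 208 = 11·18 + 10; 18 = 1·10 + 8; 10 = 1·8 + 2; 8 = 4·2 + 0 → 2
gcd(2, 1058): 1058 = 529·2 + 0 → 2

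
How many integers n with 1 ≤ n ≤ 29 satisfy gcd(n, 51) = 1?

51 = 3·17. Inclusion–exclusion on these primes:
29 − ⌊29/3⌋ − ⌊29/17⌋ + ⌊29/51⌋ = 19

19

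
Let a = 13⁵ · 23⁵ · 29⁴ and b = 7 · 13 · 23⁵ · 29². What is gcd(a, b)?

min exponent per shared prime: 13 · 23⁵ · 29² = 70368538019

70368538019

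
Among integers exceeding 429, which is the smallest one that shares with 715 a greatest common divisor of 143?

Multiples of 143 above 429: 143·4, 143·5, … . Need the cofactor coprime to 715/143 = 5.
Checking s = 4, 5, … the first with gcd(s, 5) = 1 is s = 4, giving 572.

572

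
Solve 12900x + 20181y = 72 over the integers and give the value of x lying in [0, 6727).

607

gcd(12900, 20181) = 3 (Euclid: 20181 = 1·12900 + 7281; 12900 = 1·7281 + 5619; 7281 = 1·5619 + 1662; 5619 = 3·1662 + 633; 1662 = 2·633 + 396; 633 = 1·396 + 237; 396 = 1·237 + 159; 237 = 1·159 + 78; 159 = 2·78 + 3; 78 = 26·3 + 0), and 3 | 72.
Extended Euclid: 12900·(-255) + 20181·(163) = 3. Scale by 24: x₀ = -6120.
General solution x = x₀ + 6727t; reducing mod 6727 gives x = 607 (and y = -388).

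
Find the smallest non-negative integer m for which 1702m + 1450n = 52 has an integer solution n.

426

Reduce mod 1450: 1702m ≡ 52 (mod 1450). With g = gcd(1702, 1450) = 2 dividing 52, divide through: 851m ≡ 26 (mod 725).
Since gcd(851, 725) = 1, m ≡ 26·(851)⁻¹ ≡ 426 (mod 725). Smallest non-negative: 426.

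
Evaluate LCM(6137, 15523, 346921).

253599251

lcm(6137, 15523) = 6137·15523/gcd = 95264651/361 = 263891
lcm(263891, 346921) = 263891·346921/gcd = 91549329611/361 = 253599251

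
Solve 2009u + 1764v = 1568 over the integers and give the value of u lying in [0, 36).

gcd(2009, 1764) = 49 (Euclid: 2009 = 1·1764 + 245; 1764 = 7·245 + 49; 245 = 5·49 + 0), and 49 | 1568.
Extended Euclid: 2009·(-7) + 1764·(8) = 49. Scale by 32: u₀ = -224.
General solution u = u₀ + 36t; reducing mod 36 gives u = 28 (and v = -31).

28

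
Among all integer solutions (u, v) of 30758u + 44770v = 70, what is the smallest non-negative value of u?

17800

Reduce mod 44770: 30758u ≡ 70 (mod 44770). With g = gcd(30758, 44770) = 2 dividing 70, divide through: 15379u ≡ 35 (mod 22385).
Since gcd(15379, 22385) = 1, u ≡ 35·(15379)⁻¹ ≡ 17800 (mod 22385). Smallest non-negative: 17800.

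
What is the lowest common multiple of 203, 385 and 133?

lcm(203, 385) = 203·385/gcd = 78155/7 = 11165
lcm(11165, 133) = 11165·133/gcd = 1484945/7 = 212135

212135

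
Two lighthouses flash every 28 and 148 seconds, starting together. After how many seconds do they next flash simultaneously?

gcd first: 148 = 5·28 + 8; 28 = 3·8 + 4; 8 = 2·4 + 0 → gcd = 4
lcm = 28·148/gcd = 4144/4 = 1036

1036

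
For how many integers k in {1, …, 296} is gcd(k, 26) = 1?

137

Prime factors of 26: 2, 13. Count integers ≤ 296 divisible by none of them.
By inclusion–exclusion: 296 − ⌊296/2⌋ − ⌊296/13⌋ + ⌊296/26⌋ = 137.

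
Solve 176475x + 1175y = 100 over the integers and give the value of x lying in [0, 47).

Euclid: 176475 = 150·1175 + 225; 1175 = 5·225 + 50; 225 = 4·50 + 25; 50 = 2·25 + 0 → gcd = 25; 100 = 25·4.
Back-substitution yields 176475·(21) + 1175·(-3154) = 25, so one solution is x = 21·4 = 84, y = -3154·4 = -12616.
Solutions in x differ by 1175/25 = 47; the one in [0, 47) is 84 mod 47 = 37.

37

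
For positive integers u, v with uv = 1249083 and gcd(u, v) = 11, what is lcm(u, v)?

113553

Since gcd(u,v)·lcm(u,v) = uv, lcm = 1249083/11 = 113553.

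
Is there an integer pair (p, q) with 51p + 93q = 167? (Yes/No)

No

gcd(51, 93): 93 = 1·51 + 42; 51 = 1·42 + 9; 42 = 4·9 + 6; 9 = 1·6 + 3; 6 = 2·3 + 0 → 3
3 does not divide 167, so a solution does not exist.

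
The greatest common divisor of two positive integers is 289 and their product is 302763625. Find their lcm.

For any two positive integers, gcd × lcm equals their product. Hence lcm = 302763625 / 289 = 1047625.

1047625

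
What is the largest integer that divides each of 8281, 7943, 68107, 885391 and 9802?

gcd(8281, 7943): 8281 = 1·7943 + 338; 7943 = 23·338 + 169; 338 = 2·169 + 0 → 169
gcd(169, 68107): 68107 = 403·169 + 0 → 169
gcd(169, 885391): 885391 = 5239·169 + 0 → 169
gcd(169, 9802): 9802 = 58·169 + 0 → 169

169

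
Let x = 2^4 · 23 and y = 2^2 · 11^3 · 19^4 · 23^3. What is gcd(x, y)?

min exponent per shared prime: 2^2 · 23 = 92

92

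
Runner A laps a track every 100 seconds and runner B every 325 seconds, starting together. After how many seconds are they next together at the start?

100 = 2² · 5²; 325 = 5² · 13
max exponents: 2² · 5² · 13 = 1300

1300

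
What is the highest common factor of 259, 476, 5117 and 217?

7

259 = 7 · 37; 476 = 2² · 7 · 17; 5117 = 7 · 17 · 43; 217 = 7 · 31
gcd takes min exponent of each prime: 7 = 7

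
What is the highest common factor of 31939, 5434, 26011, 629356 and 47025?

gcd(31939, 5434): 31939 = 5·5434 + 4769; 5434 = 1·4769 + 665; 4769 = 7·665 + 114; 665 = 5·114 + 95; 114 = 1·95 + 19; 95 = 5·19 + 0 → 19
gcd(19, 26011): 26011 = 1369·19 + 0 → 19
gcd(19, 629356): 629356 = 33124·19 + 0 → 19
gcd(19, 47025): 47025 = 2475·19 + 0 → 19

19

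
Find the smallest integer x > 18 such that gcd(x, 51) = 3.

51 = 3·17. Any x with gcd(x, 51) = 3 is a multiple of 3, say 3s, with s coprime to 17.
Need s > 18/3, so s ≥ 7. First s ≥ 7 with gcd(s, 17) = 1 is s = 7. Thus x = 3·7 = 21.

21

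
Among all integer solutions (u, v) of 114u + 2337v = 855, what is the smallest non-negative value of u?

Reduce mod 2337: 114u ≡ 855 (mod 2337). With g = gcd(114, 2337) = 57 dividing 855, divide through: 2u ≡ 15 (mod 41).
Since gcd(2, 41) = 1, u ≡ 15·(2)⁻¹ ≡ 28 (mod 41). Smallest non-negative: 28.

28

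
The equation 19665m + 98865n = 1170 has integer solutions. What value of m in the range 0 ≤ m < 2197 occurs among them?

1820

Euclid: 98865 = 5·19665 + 540; 19665 = 36·540 + 225; 540 = 2·225 + 90; 225 = 2·90 + 45; 90 = 2·45 + 0 → gcd = 45; 1170 = 45·26.
Back-substitution yields 19665·(915) + 98865·(-182) = 45, so one solution is m = 915·26 = 23790, n = -182·26 = -4732.
Solutions in m differ by 98865/45 = 2197; the one in [0, 2197) is 23790 mod 2197 = 1820.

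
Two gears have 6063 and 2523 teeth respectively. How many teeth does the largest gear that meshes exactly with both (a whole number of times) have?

3

6063 = 3 · 43 · 47
2523 = 3 · 29²
Common: 3 = 3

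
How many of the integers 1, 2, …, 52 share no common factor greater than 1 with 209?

46

Prime factors of 209: 11, 19. Count integers ≤ 52 divisible by none of them.
By inclusion–exclusion: 52 − ⌊52/11⌋ − ⌊52/19⌋ + ⌊52/209⌋ = 46.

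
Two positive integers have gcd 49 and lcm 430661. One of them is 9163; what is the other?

Using pq = gcd(p,q)·lcm(p,q) = 49·430661 = 21102389, we get q = 21102389/9163 = 2303.

2303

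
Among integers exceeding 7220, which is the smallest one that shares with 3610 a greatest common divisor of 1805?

9025

3610 = 1805·2. Any m with gcd(m, 3610) = 1805 is a multiple of 1805, say 1805s, with s coprime to 2.
Need s > 7220/1805, so s ≥ 5. First s ≥ 5 with gcd(s, 2) = 1 is s = 5. Thus m = 1805·5 = 9025.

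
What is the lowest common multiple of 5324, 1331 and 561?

lcm(5324, 1331) = 5324·1331/gcd = 7086244/1331 = 5324
lcm(5324, 561) = 5324·561/gcd = 2986764/11 = 271524

271524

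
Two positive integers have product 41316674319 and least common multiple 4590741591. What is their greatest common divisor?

gcd·lcm = product, so gcd = 41316674319/4590741591 = 9.

9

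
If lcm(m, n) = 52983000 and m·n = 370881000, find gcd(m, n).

gcd·lcm = product, so gcd = 370881000/52983000 = 7.

7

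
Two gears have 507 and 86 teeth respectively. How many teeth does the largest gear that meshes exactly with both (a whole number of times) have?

1

Euclid: 507 = 5·86 + 77; 86 = 1·77 + 9; 77 = 8·9 + 5; 9 = 1·5 + 4; 5 = 1·4 + 1; 4 = 4·1 + 0. Last nonzero remainder: 1.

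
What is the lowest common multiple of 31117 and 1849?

gcd first: 31117 = 16·1849 + 1533; 1849 = 1·1533 + 316; 1533 = 4·316 + 269; 316 = 1·269 + 47; 269 = 5·47 + 34; 47 = 1·34 + 13; 34 = 2·13 + 8; 13 = 1·8 + 5; 8 = 1·5 + 3; 5 = 1·3 + 2; 3 = 1·2 + 1; 2 = 2·1 + 0 → gcd = 1
lcm = 31117·1849/gcd = 57535333/1 = 57535333

57535333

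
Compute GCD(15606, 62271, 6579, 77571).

15606 = 2 · 3³ · 17²; 62271 = 3² · 11 · 17 · 37; 6579 = 3² · 17 · 43; 77571 = 3³ · 13² · 17
gcd takes min exponent of each prime: 3² · 17 = 153

153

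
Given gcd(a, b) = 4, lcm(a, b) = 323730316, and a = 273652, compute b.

Using ab = gcd(a,b)·lcm(a,b) = 4·323730316 = 1294921264, we get b = 1294921264/273652 = 4732.

4732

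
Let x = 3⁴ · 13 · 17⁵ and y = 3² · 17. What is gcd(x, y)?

min exponent per shared prime: 3² · 17 = 153

153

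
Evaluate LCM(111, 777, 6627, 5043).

111 = 3 · 37; 777 = 3 · 7 · 37; 6627 = 3 · 47²; 5043 = 3 · 41²
lcm takes max exponent of each prime: 3 · 7 · 37 · 41² · 47² = 2885256633

2885256633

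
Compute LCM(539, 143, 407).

259259

539 = 7² · 11; 143 = 11 · 13; 407 = 11 · 37
lcm takes max exponent of each prime: 7² · 11 · 13 · 37 = 259259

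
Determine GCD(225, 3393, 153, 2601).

gcd(225, 3393): 3393 = 15·225 + 18; 225 = 12·18 + 9; 18 = 2·9 + 0 → 9
gcd(9, 153): 153 = 17·9 + 0 → 9
gcd(9, 2601): 2601 = 289·9 + 0 → 9

9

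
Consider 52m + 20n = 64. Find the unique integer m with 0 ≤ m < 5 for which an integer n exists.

2

gcd(52, 20) = 4 (Euclid: 52 = 2·20 + 12; 20 = 1·12 + 8; 12 = 1·8 + 4; 8 = 2·4 + 0), and 4 | 64.
Extended Euclid: 52·(2) + 20·(-5) = 4. Scale by 16: m₀ = 32.
General solution m = m₀ + 5t; reducing mod 5 gives m = 2 (and n = -2).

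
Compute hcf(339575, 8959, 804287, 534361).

339575 = 5² · 17² · 47; 8959 = 17² · 31; 804287 = 11² · 17² · 23; 534361 = 17² · 43²
gcd takes min exponent of each prime: 17² = 289

289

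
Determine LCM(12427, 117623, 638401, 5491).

212280462119

12427 = 17² · 43; 117623 = 11 · 17² · 37; 638401 = 17² · 47²; 5491 = 17² · 19
lcm takes max exponent of each prime: 11 · 17² · 19 · 37 · 43 · 47² = 212280462119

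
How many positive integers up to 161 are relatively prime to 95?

Prime factors of 95: 5, 19. Count integers ≤ 161 divisible by none of them.
By inclusion–exclusion: 161 − ⌊161/5⌋ − ⌊161/19⌋ + ⌊161/95⌋ = 122.

122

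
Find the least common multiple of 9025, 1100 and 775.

12310100

9025 = 5² · 19²; 1100 = 2² · 5² · 11; 775 = 5² · 31
lcm takes max exponent of each prime: 2² · 5² · 11 · 19² · 31 = 12310100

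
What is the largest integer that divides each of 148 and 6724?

Euclid: 6724 = 45·148 + 64; 148 = 2·64 + 20; 64 = 3·20 + 4; 20 = 5·4 + 0. Last nonzero remainder: 4.

4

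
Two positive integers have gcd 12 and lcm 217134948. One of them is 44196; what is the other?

58956

m·n = gcd·lcm = 12·217134948 = 2605619376, so n = 2605619376/44196 = 58956.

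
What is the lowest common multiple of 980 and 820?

980 = 2² · 5 · 7²; 820 = 2² · 5 · 41
max exponents: 2² · 5 · 7² · 41 = 40180

40180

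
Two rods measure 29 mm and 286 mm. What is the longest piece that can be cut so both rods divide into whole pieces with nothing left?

29 = 29
286 = 2 · 11 · 13
Common: 1 = 1

1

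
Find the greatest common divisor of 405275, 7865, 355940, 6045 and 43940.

65

405275 = 5² · 13 · 29 · 43; 7865 = 5 · 11² · 13; 355940 = 2² · 5 · 13 · 37²; 6045 = 3 · 5 · 13 · 31; 43940 = 2² · 5 · 13³
gcd takes min exponent of each prime: 5 · 13 = 65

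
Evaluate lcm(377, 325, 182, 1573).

15965950

377 = 13 · 29; 325 = 5² · 13; 182 = 2 · 7 · 13; 1573 = 11² · 13
lcm takes max exponent of each prime: 2 · 5² · 7 · 11² · 13 · 29 = 15965950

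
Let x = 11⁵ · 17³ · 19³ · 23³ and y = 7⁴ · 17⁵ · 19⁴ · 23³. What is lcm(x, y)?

870558789343365041514749

max exponent per prime: 7⁴ · 11⁵ · 17⁵ · 19⁴ · 23³ = 870558789343365041514749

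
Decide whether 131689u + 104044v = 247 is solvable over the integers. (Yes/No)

By Bézout, 131689u + 104044v = 247 has integer solutions iff gcd(131689, 104044) | 247.
Euclid: 131689 = 1·104044 + 27645; 104044 = 3·27645 + 21109; 27645 = 1·21109 + 6536; 21109 = 3·6536 + 1501; 6536 = 4·1501 + 532; 1501 = 2·532 + 437; 532 = 1·437 + 95; 437 = 4·95 + 57; 95 = 1·57 + 38; 57 = 1·38 + 19; 38 = 2·19 + 0. gcd = 19; 247 mod 19 = 0. Yes.

Yes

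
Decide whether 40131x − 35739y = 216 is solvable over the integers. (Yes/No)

By Bézout, 40131x − 35739y = 216 has integer solutions iff gcd(40131, 35739) | 216.
Euclid: 40131 = 1·35739 + 4392; 35739 = 8·4392 + 603; 4392 = 7·603 + 171; 603 = 3·171 + 90; 171 = 1·90 + 81; 90 = 1·81 + 9; 81 = 9·9 + 0. gcd = 9; 216 mod 9 = 0. Yes.

Yes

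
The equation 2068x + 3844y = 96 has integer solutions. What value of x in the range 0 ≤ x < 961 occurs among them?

Reduce mod 3844: 2068x ≡ 96 (mod 3844). With g = gcd(2068, 3844) = 4 dividing 96, divide through: 517x ≡ 24 (mod 961).
Since gcd(517, 961) = 1, x ≡ 24·(517)⁻¹ ≡ 909 (mod 961). Smallest non-negative: 909.

909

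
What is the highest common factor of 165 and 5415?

Euclid: 5415 = 32·165 + 135; 165 = 1·135 + 30; 135 = 4·30 + 15; 30 = 2·15 + 0. Last nonzero remainder: 15.

15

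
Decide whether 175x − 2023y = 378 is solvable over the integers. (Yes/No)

gcd(175, 2023): 2023 = 11·175 + 98; 175 = 1·98 + 77; 98 = 1·77 + 21; 77 = 3·21 + 14; 21 = 1·14 + 7; 14 = 2·7 + 0 → 7
7 divides 378, so a solution exists.

Yes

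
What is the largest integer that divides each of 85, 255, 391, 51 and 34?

17

gcd(85, 255): 255 = 3·85 + 0 → 85
gcd(85, 391): 391 = 4·85 + 51; 85 = 1·51 + 34; 51 = 1·34 + 17; 34 = 2·17 + 0 → 17
gcd(17, 51): 51 = 3·17 + 0 → 17
gcd(17, 34): 34 = 2·17 + 0 → 17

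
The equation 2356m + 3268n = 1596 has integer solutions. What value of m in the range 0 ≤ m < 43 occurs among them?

Reduce mod 3268: 2356m ≡ 1596 (mod 3268). With g = gcd(2356, 3268) = 76 dividing 1596, divide through: 31m ≡ 21 (mod 43).
Since gcd(31, 43) = 1, m ≡ 21·(31)⁻¹ ≡ 9 (mod 43). Smallest non-negative: 9.

9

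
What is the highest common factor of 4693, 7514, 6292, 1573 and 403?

4693 = 13 · 19²; 7514 = 2 · 13 · 17²; 6292 = 2² · 11² · 13; 1573 = 11² · 13; 403 = 13 · 31
gcd takes min exponent of each prime: 13 = 13

13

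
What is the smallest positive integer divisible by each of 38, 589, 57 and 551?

lcm(38, 589) = 38·589/gcd = 22382/19 = 1178
lcm(1178, 57) = 1178·57/gcd = 67146/19 = 3534
lcm(3534, 551) = 3534·551/gcd = 1947234/19 = 102486

102486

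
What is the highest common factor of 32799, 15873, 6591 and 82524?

32799 = 3 · 13 · 29²; 15873 = 3 · 11 · 13 · 37; 6591 = 3 · 13³; 82524 = 2² · 3 · 13 · 23²
gcd takes min exponent of each prime: 3 · 13 = 39

39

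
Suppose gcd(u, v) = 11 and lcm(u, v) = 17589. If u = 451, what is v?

Using uv = gcd(u,v)·lcm(u,v) = 11·17589 = 193479, we get v = 193479/451 = 429.

429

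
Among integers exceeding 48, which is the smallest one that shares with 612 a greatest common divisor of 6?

612 = 6·102. Any x with gcd(x, 612) = 6 is a multiple of 6, say 6s, with s coprime to 102.
Need s > 48/6, so s ≥ 9. First s ≥ 9 with gcd(s, 102) = 1 is s = 11. Thus x = 6·11 = 66.

66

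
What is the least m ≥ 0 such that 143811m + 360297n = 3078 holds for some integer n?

2097

Euclid: 360297 = 2·143811 + 72675; 143811 = 1·72675 + 71136; 72675 = 1·71136 + 1539; 71136 = 46·1539 + 342; 1539 = 4·342 + 171; 342 = 2·171 + 0 → gcd = 171; 3078 = 171·18.
Back-substitution yields 143811·(-937) + 360297·(374) = 171, so one solution is m = -937·18 = -16866, n = 374·18 = 6732.
Solutions in m differ by 360297/171 = 2107; the one in [0, 2107) is -16866 mod 2107 = 2097.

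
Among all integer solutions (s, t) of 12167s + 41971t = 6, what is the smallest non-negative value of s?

28528

gcd(12167, 41971) = 1 (Euclid: 41971 = 3·12167 + 5470; 12167 = 2·5470 + 1227; 5470 = 4·1227 + 562; 1227 = 2·562 + 103; 562 = 5·103 + 47; 103 = 2·47 + 9; 47 = 5·9 + 2; 9 = 4·2 + 1; 2 = 2·1 + 0), and 1 | 6.
Extended Euclid: 12167·(18745) + 41971·(-5434) = 1. Scale by 6: s₀ = 112470.
General solution s = s₀ + 41971k; reducing mod 41971 gives s = 28528 (and t = -8270).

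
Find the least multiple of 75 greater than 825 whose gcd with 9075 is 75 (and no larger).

900

9075 = 75·121. Any t with gcd(t, 9075) = 75 is a multiple of 75, say 75s, with s coprime to 121.
Need s > 825/75, so s ≥ 12. First s ≥ 12 with gcd(s, 121) = 1 is s = 12. Thus t = 75·12 = 900.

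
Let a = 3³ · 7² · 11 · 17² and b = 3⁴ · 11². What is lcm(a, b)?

138791961

max exponent per prime: 3⁴ · 7² · 11² · 17² = 138791961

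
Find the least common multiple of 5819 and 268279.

141919591

5819 = 11 · 23²; 268279 = 11 · 29³
max exponents: 11 · 23² · 29³ = 141919591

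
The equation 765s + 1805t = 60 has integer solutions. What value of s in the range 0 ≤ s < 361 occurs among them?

354

Reduce mod 1805: 765s ≡ 60 (mod 1805). With g = gcd(765, 1805) = 5 dividing 60, divide through: 153s ≡ 12 (mod 361).
Since gcd(153, 361) = 1, s ≡ 12·(153)⁻¹ ≡ 354 (mod 361). Smallest non-negative: 354.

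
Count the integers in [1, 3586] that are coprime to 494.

Prime factors of 494: 2, 13, 19. Count integers ≤ 3586 divisible by none of them.
By inclusion–exclusion: 3586 − ⌊3586/2⌋ − ⌊3586/13⌋ − ⌊3586/19⌋ + ⌊3586/26⌋ + ⌊3586/38⌋ + ⌊3586/247⌋ − ⌊3586/494⌋ = 1568.

1568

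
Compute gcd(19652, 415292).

Euclid: 415292 = 21·19652 + 2600; 19652 = 7·2600 + 1452; 2600 = 1·1452 + 1148; 1452 = 1·1148 + 304; 1148 = 3·304 + 236; 304 = 1·236 + 68; 236 = 3·68 + 32; 68 = 2·32 + 4; 32 = 8·4 + 0. Last nonzero remainder: 4.

4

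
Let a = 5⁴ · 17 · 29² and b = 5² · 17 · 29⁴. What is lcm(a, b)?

7514860625

max exponent per prime: 5⁴ · 17 · 29⁴ = 7514860625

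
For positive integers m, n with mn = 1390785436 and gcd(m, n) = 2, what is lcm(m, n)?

For any two positive integers, gcd × lcm equals their product. Hence lcm = 1390785436 / 2 = 695392718.

695392718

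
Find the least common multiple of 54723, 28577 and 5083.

lcm(54723, 28577) = 54723·28577/gcd = 1563819171/17 = 91989363
lcm(91989363, 5083) = 91989363·5083/gcd = 467581932129/17 = 27504819537

27504819537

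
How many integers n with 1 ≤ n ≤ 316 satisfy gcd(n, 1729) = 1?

237

1729 = 7·13·19. Inclusion–exclusion on these primes:
316 − ⌊316/7⌋ − ⌊316/13⌋ − ⌊316/19⌋ + ⌊316/91⌋ + ⌊316/133⌋ + ⌊316/247⌋ − ⌊316/1729⌋ = 237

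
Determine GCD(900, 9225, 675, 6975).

225

900 = 2² · 3² · 5²; 9225 = 3² · 5² · 41; 675 = 3³ · 5²; 6975 = 3² · 5² · 31
gcd takes min exponent of each prime: 3² · 5² = 225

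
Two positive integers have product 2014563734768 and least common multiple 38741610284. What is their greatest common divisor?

From gcd × lcm = pq: gcd = 2014563734768 / 38741610284 = 52.

52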